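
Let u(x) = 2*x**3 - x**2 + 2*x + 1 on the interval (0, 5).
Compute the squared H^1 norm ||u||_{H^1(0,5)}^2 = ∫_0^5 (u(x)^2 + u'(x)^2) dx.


||u||_{H^1}^2 = 1256350/21

The H^1 norm (squared) on an interval (0, L) is
  ||u||_{H^1}^2 = ∫_0^L u(x)^2 dx + ∫_0^L u'(x)^2 dx.
Compute u'(x) = 6*x**2 - 2*x + 2.
Then u(x)^2 = 4*x**6 - 4*x**5 + 9*x**4 + 2*x**2 + 4*x + 1 and u'(x)^2 = 36*x**4 - 24*x**3 + 28*x**2 - 8*x + 4.
Integrate each monomial from 0 to 5 using ∫_0^5 c·x^n dx = c·5^(n+1)/(n+1):
  ∫_0^5 u(x)^2 dx = ∫_0^5 (4*x^6 - 4*x^5 + 9*x^4 + 2*x^2 + 4*x + 1) dx. Term by term:
    ∫_0^5 4*x^6 dx = 312500/7;  ∫_0^5 -4*x^5 dx = -31250/3;  ∫_0^5 9*x^4 dx = 5625;
    ∫_0^5 2*x^2 dx = 250/3;  ∫_0^5 4*x dx = 50;  ∫_0^5 1 dx = 5.
  Sum: 312500/7 − 31250/3 + 5625 + 250/3 + 50 + 5 = 839780/21.
  ∫_0^5 u'(x)^2 dx = ∫_0^5 (36*x^4 - 24*x^3 + 28*x^2 - 8*x + 4) dx. Term by term:
    ∫_0^5 36*x^4 dx = 22500;  ∫_0^5 -24*x^3 dx = -3750;  ∫_0^5 28*x^2 dx = 3500/3;
    ∫_0^5 -8*x dx = -100;  ∫_0^5 4 dx = 20.
  Sum: 22500 − 3750 + 3500/3 − 100 + 20 = 59510/3.
Adding: ||u||_{H^1}^2 = 839780/21 + 59510/3 = 1256350/21.


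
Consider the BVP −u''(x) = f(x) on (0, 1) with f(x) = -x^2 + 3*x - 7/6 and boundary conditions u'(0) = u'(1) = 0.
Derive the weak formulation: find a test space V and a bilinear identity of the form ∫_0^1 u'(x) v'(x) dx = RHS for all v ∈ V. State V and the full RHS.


V = H^1(0, 1) (no boundary constraint on v; u is determined up to an additive constant); weak form: ∫_0^1 u'v' dx = ∫_0^1 (-x^2 + 3*x - 7/6) v dx for all v ∈ V.

Multiply both sides by a test function v and integrate from 0 to 1:
  ∫_0^1 −u''(x) v(x) dx = ∫_0^1 f(x) v(x) dx.
Integrate the LHS by parts once:
  ∫_0^1 −u'' v dx = −[u'(x) v(x)]_0^1 + ∫_0^1 u'(x) v'(x) dx.
Thus ∫_0^1 u'(x) v'(x) dx = ∫_0^1 f(x) v(x) dx + [u'(x) v(x)]_0^1.
Choose V so that boundary terms are either known or forced to vanish.
u has homogeneous Neumann: u'(0) = u'(1) = 0. So [u' v]_0^1 = 0·v(1) − 0·v(0) = 0 for any v; take V = H^1(0, 1).
Weak formulation: find u (satisfying any essential BC) such that ∫_0^1 u'(x) v'(x) dx = ∫_0^1 f v dx for all v ∈ V (homogeneous Neumann, so boundary terms vanish).
Substituting f(x) = -x^2 + 3*x - 7/6, the right-hand side is ∫_0^1 (-x^2 + 3*x - 7/6) v dx.
Compatibility check (pure Neumann): taking v ≡ 1 ∈ V gives 0 = ∫_0^1 f dx + (0) − (0), i.e. ∫_0^1 f dx must equal u'(0) − u'(1) = 0. Indeed ∫_0^1 (-x^2 + 3*x - 7/6) dx = 0, so the data are compatible. The solution is then unique only up to an additive constant (fix it e.g. by requiring ∫_0^1 u dx = 0).


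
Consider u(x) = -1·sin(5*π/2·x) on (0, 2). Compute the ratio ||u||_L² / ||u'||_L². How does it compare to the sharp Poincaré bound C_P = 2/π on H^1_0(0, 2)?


||u||_L² / ||u'||_L² = 2/(5*π) < C_P = 2/π.

u(x) = -1·sin(5*π/2·x), so u'(x) = -5*π*cos(5*π*x/2)/2.
Writing u(x) = A·sin(kπx/L) with A = -1 and k = 5, use ∫_0^L sin²(kπx/L) dx = L/2 and ∫_0^L cos²(kπx/L) dx = L/2.
u² = 1·sin²(5*π/2·x) and (u')² = 25*π^2/4·cos²(5*π/2·x), and each of sin², cos² integrates to L/2 = 1 over (0, 2).
∫_0^2 u² dx = 1, so ||u||_L² = 1.
∫_0^2 (u')² dx = 25*π^2/4, so ||u'||_L² = 5*π/2.
Ratio ||u||_L² / ||u'||_L² = 2/(5*π).
Sharp Poincaré constant on H^1_0(0, 2) is C_P = L/π = 2/π, achieved by sin(π/2·x).
This is the k = 5 harmonic; the ratio L/(kπ) is strictly less than C_P = L/π, consistent with the sharp inequality ||u||_L² ≤ C_P ||u'||_L².


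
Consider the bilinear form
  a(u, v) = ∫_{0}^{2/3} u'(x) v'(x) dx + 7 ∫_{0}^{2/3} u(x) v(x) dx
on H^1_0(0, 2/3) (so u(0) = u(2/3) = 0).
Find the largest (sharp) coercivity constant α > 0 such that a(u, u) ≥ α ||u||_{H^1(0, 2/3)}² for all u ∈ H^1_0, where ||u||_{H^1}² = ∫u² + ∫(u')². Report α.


α = 1

Coercivity of a(·,·) on H^1_0(0, 2/3) means a(u, u) ≥ α ||u||_{H^1}² for every u ∈ H^1_0.
The interval has length L = 2/3, and Poincaré/coercivity depend only on L. Here a(u, u) = ∫(u')² + (7)·∫u².
Here c = 7 ≥ 1, so a(u,u) = ∫(u')² + c∫u² ≥ ∫(u')² + ∫u² = ||u||_{H^1}², i.e. α = 1 works. No larger α is possible: a(u,u) ≥ α||u||_{H^1}² means (1−α)∫(u')² ≥ (α−c)∫u², and for the modes u_n = sin(nπ(x−x₀)/L) (x₀ the left endpoint) one has ∫u_n²/∫(u_n')² = (L/(nπ))² → 0, so a(u_n,u_n)/||u_n||_{H^1}² → 1. Hence the optimal constant is α = 1.
Therefore α = 1.


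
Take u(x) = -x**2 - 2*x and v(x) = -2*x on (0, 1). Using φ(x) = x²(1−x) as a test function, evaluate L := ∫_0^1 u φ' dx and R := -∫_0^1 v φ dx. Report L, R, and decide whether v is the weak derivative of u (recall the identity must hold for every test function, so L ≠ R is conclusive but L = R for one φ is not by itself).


LHS = 4/15, RHS = 1/10. No, v is not the weak derivative of u.

u(x) = -x**2 - 2*x, classical derivative u'(x) = -2*x - 2.
φ(x) = x²(1−x), so φ'(x) = x*(2 - 3*x).
Note φ(0) = φ(1) = 0, so the boundary term u·φ vanishes.
LHS = ∫_0^1 u(x) φ'(x) dx = ∫_0^1 (3*x^4 + 4*x^3 - 4*x^2) dx. Term by term:
  ∫_0^1 3*x^4 dx = 3/5;  ∫_0^1 4*x^3 dx = 1;  ∫_0^1 -4*x^2 dx = -4/3.
Sum: 3/5 + 1 − 4/3 = 4/15.
So LHS = 4/15.
∫_0^1 v(x) φ(x) dx = ∫_0^1 (2*x^4 - 2*x^3) dx. Term by term:
  ∫_0^1 2*x^4 dx = 2/5;  ∫_0^1 -2*x^3 dx = -1/2.
Sum: 2/5 − 1/2 = -1/10.
So RHS = -∫_0^1 v(x) φ(x) dx = 1/10.
LHS − RHS = 1/6 ≠ 0, so the identity fails.
(For a valid weak derivative the identity must hold for EVERY test function, in particular this one. The failure shows v is NOT the weak derivative of u.)
Correct weak derivative would be u'(x) = -2*x - 2.


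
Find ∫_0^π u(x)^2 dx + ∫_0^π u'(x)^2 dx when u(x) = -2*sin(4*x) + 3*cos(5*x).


||u||_{H^1(0,π)}^2 = 832/3 + 151*π

u'(x) = -15*sin(5*x) - 8*cos(4*x).
Expand u² and (u')² and integrate term by term on (0, π), using: for integers n ≥ 1, ∫_0^π sin²(nx) dx = ∫_0^π cos²(nx) dx = π/2; for n ≠ n', ∫_0^π sin(nx)sin(n'x) dx = ∫_0^π cos(nx)cos(n'x) dx = 0; and by product-to-sum, ∫_0^π sin(nx)cos(n'x) dx = ½∫_0^π [sin((n+n')x) + sin((n−n')x)] dx, which is 0 when n+n' is even and 2n/(n²−n'²) when n+n' is odd (it need not vanish on (0, π)).
  u² squared terms: (-2)²·∫sin(4x)² dx = 4·π/2 = 2*π;  (3)²·∫cos(5x)² dx = 9·π/2 = 9*π/2.
  u² cross terms: 2·(-2)·(3)·∫sin(4x)·cos(5x) dx = -12·(-8/9) = 32/3.
  So ∫_0^π u² dx = 2*π + 9*π/2 + 32/3 = 32/3 + 13*π/2.
  (u')² squared terms: (-15)²·∫sin(5x)² dx = 225·π/2 = 225*π/2;  (-8)²·∫cos(4x)² dx = 64·π/2 = 32*π.
  (u')² cross terms: 2·(-15)·(-8)·∫sin(5x)·cos(4x) dx = 240·(10/9) = 800/3.
  So ∫_0^π (u')² dx = 225*π/2 + 32*π + 800/3 = 800/3 + 289*π/2.
||u||_{H^1}^2 = (32/3 + 13*π/2) + (800/3 + 289*π/2) = 832/3 + 151*π.


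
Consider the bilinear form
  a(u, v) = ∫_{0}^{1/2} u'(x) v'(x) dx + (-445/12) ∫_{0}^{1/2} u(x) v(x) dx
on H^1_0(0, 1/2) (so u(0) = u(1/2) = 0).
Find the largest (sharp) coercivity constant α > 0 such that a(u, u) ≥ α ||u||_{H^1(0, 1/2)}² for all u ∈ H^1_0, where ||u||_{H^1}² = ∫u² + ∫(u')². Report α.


α = (-445 + 48*π^2)/(12*(1 + 4*π^2))

Coercivity of a(·,·) on H^1_0(0, 1/2) means a(u, u) ≥ α ||u||_{H^1}² for every u ∈ H^1_0.
The interval has length L = 1/2, and Poincaré/coercivity depend only on L. Here a(u, u) = ∫(u')² + (-445/12)·∫u².
Here c = -445/12 < 0 with |c| < (π/L)² = 4*π^2, so coercivity still holds. The condition a(u,u) ≥ α||u||_{H^1}² reads (1−α)∫(u')² ≥ (α−c)∫u². Any admissible α is ≤ 1 (rapidly oscillating u have ∫u²/∫(u')² → 0), and α = 1 would force 0 ≥ (1−c)∫u², impossible since c < 1; so 1−α > 0. By the sharp Poincaré inequality on H^1_0 of an interval of length L, ∫(u')² ≥ (π/L)²∫u² with equality for the first sine mode sin(π(x−x₀)/L) (x₀ the left endpoint), so the inequality holds for all u iff (1−α)(π/L)² ≥ α − c, i.e. α ≤ ((π/L)² + c)/((π/L)² + 1) = (1 + c(L/π)²)/(1 + (L/π)²). (Direct route, valid since c ≤ 0: Poincaré gives c∫u² ≥ c(L/π)²∫(u')², so a(u,u) ≥ (1 + c(L/π)²)∫(u')², while ||u||_{H^1}² ≤ (1 + (L/π)²)∫(u')²; dividing yields the same α.) With (π/L)² = 4*π^2 and c = -445/12, the largest admissible constant is α = ((π/L)² + c)/((π/L)² + 1).
Simplifying, α = (-445 + 48*π^2)/(12*(1 + 4*π^2)).


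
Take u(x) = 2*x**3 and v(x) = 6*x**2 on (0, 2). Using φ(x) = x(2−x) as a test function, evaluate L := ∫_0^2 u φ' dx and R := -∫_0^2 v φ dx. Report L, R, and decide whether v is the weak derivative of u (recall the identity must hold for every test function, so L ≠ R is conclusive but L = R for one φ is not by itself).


LHS = -48/5, RHS = -48/5. Yes, v = u' weakly.

u(x) = 2*x**3, classical derivative u'(x) = 6*x**2.
φ(x) = x(2−x), so φ'(x) = 2 - 2*x.
Note φ(0) = φ(2) = 0, so the boundary term u·φ vanishes.
LHS = ∫_0^2 u(x) φ'(x) dx = ∫_0^2 (-4*x^4 + 4*x^3) dx. Term by term:
  ∫_0^2 -4*x^4 dx = -128/5;  ∫_0^2 4*x^3 dx = 16.
Sum: -128/5 + 16 = -48/5.
So LHS = -48/5.
∫_0^2 v(x) φ(x) dx = ∫_0^2 (-6*x^4 + 12*x^3) dx. Term by term:
  ∫_0^2 -6*x^4 dx = -192/5;  ∫_0^2 12*x^3 dx = 48.
Sum: -192/5 + 48 = 48/5.
So RHS = -∫_0^2 v(x) φ(x) dx = -48/5.
LHS = RHS, so the identity holds for this test φ.
Moreover u is smooth here and v(x) = u'(x) = 6*x**2 pointwise, so the identity holds for every test function. Hence v is the weak derivative of u.


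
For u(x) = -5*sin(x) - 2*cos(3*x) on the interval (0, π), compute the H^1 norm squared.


||u||_{H^1(0,π)}^2 = 45*π

u'(x) = 6*sin(3*x) - 5*cos(x).
Expand u² and (u')² and integrate term by term on (0, π), using: for integers n ≥ 1, ∫_0^π sin²(nx) dx = ∫_0^π cos²(nx) dx = π/2; for n ≠ n', ∫_0^π sin(nx)sin(n'x) dx = ∫_0^π cos(nx)cos(n'x) dx = 0; and by product-to-sum, ∫_0^π sin(nx)cos(n'x) dx = ½∫_0^π [sin((n+n')x) + sin((n−n')x)] dx, which is 0 when n+n' is even and 2n/(n²−n'²) when n+n' is odd (it need not vanish on (0, π)).
  u² squared terms: (-5)²·∫sin(x)² dx = 25·π/2 = 25*π/2;  (-2)²·∫cos(3x)² dx = 4·π/2 = 2*π.
  u² cross terms: 2·(-5)·(-2)·∫sin(x)·cos(3x) dx = 20·(0) = 0.
  So ∫_0^π u² dx = 25*π/2 + 2*π + 0 = 29*π/2.
  (u')² squared terms: (-5)²·∫cos(x)² dx = 25·π/2 = 25*π/2;  (6)²·∫sin(3x)² dx = 36·π/2 = 18*π.
  (u')² cross terms: 2·(-5)·(6)·∫cos(x)·sin(3x) dx = -60·(0) = 0.
  So ∫_0^π (u')² dx = 25*π/2 + 18*π + 0 = 61*π/2.
||u||_{H^1}^2 = (29*π/2) + (61*π/2) = 45*π.


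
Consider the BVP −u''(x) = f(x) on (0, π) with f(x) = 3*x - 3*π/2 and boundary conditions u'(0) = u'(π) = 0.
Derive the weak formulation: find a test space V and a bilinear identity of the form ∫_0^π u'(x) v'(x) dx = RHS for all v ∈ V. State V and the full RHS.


V = H^1(0, π) (no boundary constraint on v; u is determined up to an additive constant); weak form: ∫_0^π u'v' dx = ∫_0^π (3*x - 3*π/2) v dx for all v ∈ V.

Multiply both sides by a test function v and integrate from 0 to π:
  ∫_0^π −u''(x) v(x) dx = ∫_0^π f(x) v(x) dx.
Integrate the LHS by parts once:
  ∫_0^π −u'' v dx = −[u'(x) v(x)]_0^π + ∫_0^π u'(x) v'(x) dx.
Thus ∫_0^π u'(x) v'(x) dx = ∫_0^π f(x) v(x) dx + [u'(x) v(x)]_0^π.
Choose V so that boundary terms are either known or forced to vanish.
u has homogeneous Neumann: u'(0) = u'(π) = 0. So [u' v]_0^π = 0·v(π) − 0·v(0) = 0 for any v; take V = H^1(0, π).
Weak formulation: find u (satisfying any essential BC) such that ∫_0^π u'(x) v'(x) dx = ∫_0^π f v dx for all v ∈ V (homogeneous Neumann, so boundary terms vanish).
Substituting f(x) = 3*x - 3*π/2, the right-hand side is ∫_0^π (3*x - 3*π/2) v dx.
Compatibility check (pure Neumann): taking v ≡ 1 ∈ V gives 0 = ∫_0^π f dx + (0) − (0), i.e. ∫_0^π f dx must equal u'(0) − u'(π) = 0. Indeed ∫_0^π (3*x - 3*π/2) dx = 0, so the data are compatible. The solution is then unique only up to an additive constant (fix it e.g. by requiring ∫_0^π u dx = 0).


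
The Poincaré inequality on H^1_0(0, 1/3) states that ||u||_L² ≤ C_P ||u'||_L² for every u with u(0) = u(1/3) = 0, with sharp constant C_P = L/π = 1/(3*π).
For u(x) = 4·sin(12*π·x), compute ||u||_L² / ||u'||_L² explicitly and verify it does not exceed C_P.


||u||_L² / ||u'||_L² = 1/(12*π) < C_P = 1/(3*π).

u(x) = 4·sin(12*π·x), so u'(x) = 48*π*cos(12*π*x).
Writing u(x) = A·sin(kπx/L) with A = 4 and k = 4, use ∫_0^L sin²(kπx/L) dx = L/2 and ∫_0^L cos²(kπx/L) dx = L/2.
u² = 16·sin²(12*π·x) and (u')² = 2304*π^2·cos²(12*π·x), and each of sin², cos² integrates to L/2 = 1/6 over (0, 1/3).
∫_0^1/3 u² dx = 8/3, so ||u||_L² = 2*sqrt(6)/3.
∫_0^1/3 (u')² dx = 384*π^2, so ||u'||_L² = 8*sqrt(6)*π.
Ratio ||u||_L² / ||u'||_L² = 1/(12*π).
Sharp Poincaré constant on H^1_0(0, 1/3) is C_P = L/π = 1/(3*π), achieved by sin(3*π·x).
This is the k = 4 harmonic; the ratio L/(kπ) is strictly less than C_P = L/π, consistent with the sharp inequality ||u||_L² ≤ C_P ||u'||_L².


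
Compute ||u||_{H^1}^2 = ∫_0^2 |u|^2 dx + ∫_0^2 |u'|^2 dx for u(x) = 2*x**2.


||u||_{H^1}^2 = 1024/15

The H^1 norm (squared) on an interval (0, L) is
  ||u||_{H^1}^2 = ∫_0^L u(x)^2 dx + ∫_0^L u'(x)^2 dx.
Compute u'(x) = 4*x.
Then u(x)^2 = 4*x**4 and u'(x)^2 = 16*x**2.
Integrate each monomial from 0 to 2 using ∫_0^2 c·x^n dx = c·2^(n+1)/(n+1):
  ∫_0^2 u(x)^2 dx = ∫_0^2 (4*x^4) dx. Term by term:
    ∫_0^2 4*x^4 dx = 128/5.
  ∫_0^2 u'(x)^2 dx = ∫_0^2 (16*x^2) dx. Term by term:
    ∫_0^2 16*x^2 dx = 128/3.
Adding: ||u||_{H^1}^2 = 128/5 + 128/3 = 1024/15.


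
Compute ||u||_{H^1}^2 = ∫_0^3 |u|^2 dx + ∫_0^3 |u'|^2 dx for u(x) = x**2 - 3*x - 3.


||u||_{H^1}^2 = 711/10

The H^1 norm (squared) on an interval (0, L) is
  ||u||_{H^1}^2 = ∫_0^L u(x)^2 dx + ∫_0^L u'(x)^2 dx.
Compute u'(x) = 2*x - 3.
Then u(x)^2 = x**4 - 6*x**3 + 3*x**2 + 18*x + 9 and u'(x)^2 = 4*x**2 - 12*x + 9.
Integrate each monomial from 0 to 3 using ∫_0^3 c·x^n dx = c·3^(n+1)/(n+1):
  ∫_0^3 u(x)^2 dx = ∫_0^3 (x^4 - 6*x^3 + 3*x^2 + 18*x + 9) dx. Term by term:
    ∫_0^3 x^4 dx = 243/5;  ∫_0^3 -6*x^3 dx = -243/2;  ∫_0^3 3*x^2 dx = 27;
    ∫_0^3 18*x dx = 81;  ∫_0^3 9 dx = 27.
  Sum: 243/5 − 243/2 + 27 + 81 + 27 = 621/10.
  ∫_0^3 u'(x)^2 dx = ∫_0^3 (4*x^2 - 12*x + 9) dx. Term by term:
    ∫_0^3 4*x^2 dx = 36;  ∫_0^3 -12*x dx = -54;  ∫_0^3 9 dx = 27.
  Sum: 36 − 54 + 27 = 9.
Adding: ||u||_{H^1}^2 = 621/10 + 9 = 711/10.


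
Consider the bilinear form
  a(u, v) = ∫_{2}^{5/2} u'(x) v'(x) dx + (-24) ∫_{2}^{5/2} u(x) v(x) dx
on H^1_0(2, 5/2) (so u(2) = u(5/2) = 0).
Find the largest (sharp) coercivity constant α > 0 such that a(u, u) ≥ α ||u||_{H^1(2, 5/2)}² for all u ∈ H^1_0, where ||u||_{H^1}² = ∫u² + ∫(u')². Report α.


α = 4*(-6 + π^2)/(1 + 4*π^2)

Coercivity of a(·,·) on H^1_0(2, 5/2) means a(u, u) ≥ α ||u||_{H^1}² for every u ∈ H^1_0.
The interval has length L = 1/2, and Poincaré/coercivity depend only on L. Here a(u, u) = ∫(u')² + (-24)·∫u².
Here c = -24 < 0 with |c| < (π/L)² = 4*π^2, so coercivity still holds. The condition a(u,u) ≥ α||u||_{H^1}² reads (1−α)∫(u')² ≥ (α−c)∫u². Any admissible α is ≤ 1 (rapidly oscillating u have ∫u²/∫(u')² → 0), and α = 1 would force 0 ≥ (1−c)∫u², impossible since c < 1; so 1−α > 0. By the sharp Poincaré inequality on H^1_0 of an interval of length L, ∫(u')² ≥ (π/L)²∫u² with equality for the first sine mode sin(π(x−x₀)/L) (x₀ the left endpoint), so the inequality holds for all u iff (1−α)(π/L)² ≥ α − c, i.e. α ≤ ((π/L)² + c)/((π/L)² + 1) = (1 + c(L/π)²)/(1 + (L/π)²). (Direct route, valid since c ≤ 0: Poincaré gives c∫u² ≥ c(L/π)²∫(u')², so a(u,u) ≥ (1 + c(L/π)²)∫(u')², while ||u||_{H^1}² ≤ (1 + (L/π)²)∫(u')²; dividing yields the same α.) With (π/L)² = 4*π^2 and c = -24, the largest admissible constant is α = ((π/L)² + c)/((π/L)² + 1).
Simplifying, α = 4*(-6 + π^2)/(1 + 4*π^2).


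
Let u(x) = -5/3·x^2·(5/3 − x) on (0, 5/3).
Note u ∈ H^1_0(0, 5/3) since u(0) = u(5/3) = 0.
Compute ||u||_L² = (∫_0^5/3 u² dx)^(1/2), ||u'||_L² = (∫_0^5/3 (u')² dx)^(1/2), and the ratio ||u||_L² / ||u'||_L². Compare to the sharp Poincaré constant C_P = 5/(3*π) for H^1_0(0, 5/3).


||u||_L² / ||u'||_L² = 5*sqrt(14)/42 < C_P = 5/(3*π).

u(x) = -5/3·x^2·(5/3 − x), so u'(x) = 5*x*(9*x - 10)/9.
u(x) = -5/3·x^2·(5/3 − x) vanishes at x = 0 and x = 5/3, so u ∈ H^1_0(0, 5/3). Differentiate via the product rule and integrate the resulting polynomials term by term.
  ∫_0^5/3 u² dx = ∫_0^5/3 (25*x^6/9 - 250*x^5/27 + 625*x^4/81) dx. Term by term:
    ∫_0^5/3 25*x^6/9 dx = 1953125/137781;  ∫_0^5/3 -250*x^5/27 dx = -1953125/59049;  ∫_0^5/3 625*x^4/81 dx = 390625/19683.
  Sum: 1953125/137781 − 1953125/59049 + 390625/19683 = 390625/413343.
  ∫_0^5/3 (u')² dx = ∫_0^5/3 (25*x^4 - 500*x^3/9 + 2500*x^2/81) dx. Term by term:
    ∫_0^5/3 25*x^4 dx = 15625/243;  ∫_0^5/3 -500*x^3/9 dx = -78125/729;  ∫_0^5/3 2500*x^2/81 dx = 312500/6561.
  Sum: 15625/243 − 78125/729 + 312500/6561 = 31250/6561.
∫_0^5/3 u² dx = 390625/413343, so ||u||_L² = 625*sqrt(7)/1701.
∫_0^5/3 (u')² dx = 31250/6561, so ||u'||_L² = 125*sqrt(2)/81.
Ratio ||u||_L² / ||u'||_L² = 5*sqrt(14)/42.
Sharp Poincaré constant on H^1_0(0, 5/3) is C_P = L/π = 5/(3*π), achieved by sin(3*π/5·x).
A polynomial bump cannot attain the sharp Poincaré constant (only the first sine eigenfunction does), so the ratio is strictly less than C_P, consistent with ||u||_L² ≤ C_P ||u'||_L².


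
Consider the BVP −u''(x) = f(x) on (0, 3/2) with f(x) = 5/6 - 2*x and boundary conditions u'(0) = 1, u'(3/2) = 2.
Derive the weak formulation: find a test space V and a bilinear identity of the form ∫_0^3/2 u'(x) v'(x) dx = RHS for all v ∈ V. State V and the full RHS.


V = H^1(0, 3/2) (v unrestricted at boundary; u is determined up to an additive constant); weak form: ∫_0^3/2 u'v' dx = ∫_0^3/2 (5/6 - 2*x) v dx + 2·v(3/2) − v(0) for all v ∈ V.

Multiply both sides by a test function v and integrate from 0 to 3/2:
  ∫_0^3/2 −u''(x) v(x) dx = ∫_0^3/2 f(x) v(x) dx.
Integrate the LHS by parts once:
  ∫_0^3/2 −u'' v dx = −[u'(x) v(x)]_0^3/2 + ∫_0^3/2 u'(x) v'(x) dx.
Thus ∫_0^3/2 u'(x) v'(x) dx = ∫_0^3/2 f(x) v(x) dx + [u'(x) v(x)]_0^3/2.
Choose V so that boundary terms are either known or forced to vanish.
u has inhomogeneous Neumann u'(0) = 1, u'(3/2) = 2. [u' v]_0^3/2 = (2)·v(3/2) − (1)·v(0) = 2·v(3/2) − v(0). Take V = H^1(0, 3/2); boundary term becomes part of RHS.
Weak formulation: find u (satisfying any essential BC) such that ∫_0^3/2 u'(x) v'(x) dx = ∫_0^3/2 f v dx + 2·v(3/2) − v(0) for all v ∈ V (Neumann data are natural BCs: they enter the RHS as boundary terms).
Substituting f(x) = 5/6 - 2*x, the right-hand side is ∫_0^3/2 (5/6 - 2*x) v dx + 2·v(3/2) − v(0).
Compatibility check (pure Neumann): taking v ≡ 1 ∈ V gives 0 = ∫_0^3/2 f dx + (2) − (1), i.e. ∫_0^3/2 f dx must equal u'(0) − u'(3/2) = -1. Indeed ∫_0^3/2 (5/6 - 2*x) dx = -1, so the data are compatible. The solution is then unique only up to an additive constant (fix it e.g. by requiring ∫_0^3/2 u dx = 0).


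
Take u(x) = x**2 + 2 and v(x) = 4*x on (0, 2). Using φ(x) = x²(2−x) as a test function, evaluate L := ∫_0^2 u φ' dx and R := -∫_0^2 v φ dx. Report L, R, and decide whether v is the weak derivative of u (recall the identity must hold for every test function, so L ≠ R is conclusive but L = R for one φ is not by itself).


LHS = -16/5, RHS = -32/5. No, v is not the weak derivative of u.

u(x) = x**2 + 2, classical derivative u'(x) = 2*x.
φ(x) = x²(2−x), so φ'(x) = x*(4 - 3*x).
Note φ(0) = φ(2) = 0, so the boundary term u·φ vanishes.
LHS = ∫_0^2 u(x) φ'(x) dx = ∫_0^2 (-3*x^4 + 4*x^3 - 6*x^2 + 8*x) dx. Term by term:
  ∫_0^2 -3*x^4 dx = -96/5;  ∫_0^2 4*x^3 dx = 16;  ∫_0^2 -6*x^2 dx = -16;
  ∫_0^2 8*x dx = 16.
Sum: -96/5 + 16 − 16 + 16 = -16/5.
So LHS = -16/5.
∫_0^2 v(x) φ(x) dx = ∫_0^2 (-4*x^4 + 8*x^3) dx. Term by term:
  ∫_0^2 -4*x^4 dx = -128/5;  ∫_0^2 8*x^3 dx = 32.
Sum: -128/5 + 32 = 32/5.
So RHS = -∫_0^2 v(x) φ(x) dx = -32/5.
LHS − RHS = 16/5 ≠ 0, so the identity fails.
(For a valid weak derivative the identity must hold for EVERY test function, in particular this one. The failure shows v is NOT the weak derivative of u.)
Correct weak derivative would be u'(x) = 2*x.


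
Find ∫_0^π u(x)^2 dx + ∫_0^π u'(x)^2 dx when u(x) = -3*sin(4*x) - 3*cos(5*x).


||u||_{H^1(0,π)}^2 = -416 + 387*π/2

u'(x) = 15*sin(5*x) - 12*cos(4*x).
Expand u² and (u')² and integrate term by term on (0, π), using: for integers n ≥ 1, ∫_0^π sin²(nx) dx = ∫_0^π cos²(nx) dx = π/2; for n ≠ n', ∫_0^π sin(nx)sin(n'x) dx = ∫_0^π cos(nx)cos(n'x) dx = 0; and by product-to-sum, ∫_0^π sin(nx)cos(n'x) dx = ½∫_0^π [sin((n+n')x) + sin((n−n')x)] dx, which is 0 when n+n' is even and 2n/(n²−n'²) when n+n' is odd (it need not vanish on (0, π)).
  u² squared terms: (-3)²·∫cos(5x)² dx = 9·π/2 = 9*π/2;  (-3)²·∫sin(4x)² dx = 9·π/2 = 9*π/2.
  u² cross terms: 2·(-3)·(-3)·∫cos(5x)·sin(4x) dx = 18·(-8/9) = -16.
  So ∫_0^π u² dx = 9*π/2 + 9*π/2 − 16 = -16 + 9*π.
  (u')² squared terms: (-12)²·∫cos(4x)² dx = 144·π/2 = 72*π;  (15)²·∫sin(5x)² dx = 225·π/2 = 225*π/2.
  (u')² cross terms: 2·(-12)·(15)·∫cos(4x)·sin(5x) dx = -360·(10/9) = -400.
  So ∫_0^π (u')² dx = 72*π + 225*π/2 − 400 = -400 + 369*π/2.
||u||_{H^1}^2 = (-16 + 9*π) + (-400 + 369*π/2) = -416 + 387*π/2.


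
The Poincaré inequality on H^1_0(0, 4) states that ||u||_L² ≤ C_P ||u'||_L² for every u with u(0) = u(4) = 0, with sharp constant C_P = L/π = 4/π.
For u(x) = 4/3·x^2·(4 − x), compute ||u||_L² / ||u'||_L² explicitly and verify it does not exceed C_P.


||u||_L² / ||u'||_L² = 2*sqrt(14)/7 < C_P = 4/π.

u(x) = 4/3·x^2·(4 − x), so u'(x) = 4*x*(8 - 3*x)/3.
u(x) = 4/3·x^2·(4 − x) vanishes at x = 0 and x = 4, so u ∈ H^1_0(0, 4). Differentiate via the product rule and integrate the resulting polynomials term by term.
  ∫_0^4 u² dx = ∫_0^4 (16*x^6/9 - 128*x^5/9 + 256*x^4/9) dx. Term by term:
    ∫_0^4 16*x^6/9 dx = 262144/63;  ∫_0^4 -128*x^5/9 dx = -262144/27;  ∫_0^4 256*x^4/9 dx = 262144/45.
  Sum: 262144/63 − 262144/27 + 262144/45 = 262144/945.
  ∫_0^4 (u')² dx = ∫_0^4 (16*x^4 - 256*x^3/3 + 1024*x^2/9) dx. Term by term:
    ∫_0^4 16*x^4 dx = 16384/5;  ∫_0^4 -256*x^3/3 dx = -16384/3;  ∫_0^4 1024*x^2/9 dx = 65536/27.
  Sum: 16384/5 − 16384/3 + 65536/27 = 32768/135.
∫_0^4 u² dx = 262144/945, so ||u||_L² = 512*sqrt(105)/315.
∫_0^4 (u')² dx = 32768/135, so ||u'||_L² = 128*sqrt(30)/45.
Ratio ||u||_L² / ||u'||_L² = 2*sqrt(14)/7.
Sharp Poincaré constant on H^1_0(0, 4) is C_P = L/π = 4/π, achieved by sin(π/4·x).
A polynomial bump cannot attain the sharp Poincaré constant (only the first sine eigenfunction does), so the ratio is strictly less than C_P, consistent with ||u||_L² ≤ C_P ||u'||_L².


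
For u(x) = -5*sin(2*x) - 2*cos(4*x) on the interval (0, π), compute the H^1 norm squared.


||u||_{H^1(0,π)}^2 = 193*π/2

u'(x) = 8*sin(4*x) - 10*cos(2*x).
Expand u² and (u')² and integrate term by term on (0, π), using: for integers n ≥ 1, ∫_0^π sin²(nx) dx = ∫_0^π cos²(nx) dx = π/2; for n ≠ n', ∫_0^π sin(nx)sin(n'x) dx = ∫_0^π cos(nx)cos(n'x) dx = 0; and by product-to-sum, ∫_0^π sin(nx)cos(n'x) dx = ½∫_0^π [sin((n+n')x) + sin((n−n')x)] dx, which is 0 when n+n' is even and 2n/(n²−n'²) when n+n' is odd (it need not vanish on (0, π)).
  u² squared terms: (-5)²·∫sin(2x)² dx = 25·π/2 = 25*π/2;  (-2)²·∫cos(4x)² dx = 4·π/2 = 2*π.
  u² cross terms: 2·(-5)·(-2)·∫sin(2x)·cos(4x) dx = 20·(0) = 0.
  So ∫_0^π u² dx = 25*π/2 + 2*π + 0 = 29*π/2.
  (u')² squared terms: (-10)²·∫cos(2x)² dx = 100·π/2 = 50*π;  (8)²·∫sin(4x)² dx = 64·π/2 = 32*π.
  (u')² cross terms: 2·(-10)·(8)·∫cos(2x)·sin(4x) dx = -160·(0) = 0.
  So ∫_0^π (u')² dx = 50*π + 32*π + 0 = 82*π.
||u||_{H^1}^2 = (29*π/2) + (82*π) = 193*π/2.


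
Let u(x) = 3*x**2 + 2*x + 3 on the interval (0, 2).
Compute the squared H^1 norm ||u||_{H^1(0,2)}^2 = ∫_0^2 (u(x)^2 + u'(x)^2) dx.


||u||_{H^1}^2 = 5374/15

The H^1 norm (squared) on an interval (0, L) is
  ||u||_{H^1}^2 = ∫_0^L u(x)^2 dx + ∫_0^L u'(x)^2 dx.
Compute u'(x) = 6*x + 2.
Then u(x)^2 = 9*x**4 + 12*x**3 + 22*x**2 + 12*x + 9 and u'(x)^2 = 36*x**2 + 24*x + 4.
Integrate each monomial from 0 to 2 using ∫_0^2 c·x^n dx = c·2^(n+1)/(n+1):
  ∫_0^2 u(x)^2 dx = ∫_0^2 (9*x^4 + 12*x^3 + 22*x^2 + 12*x + 9) dx. Term by term:
    ∫_0^2 9*x^4 dx = 288/5;  ∫_0^2 12*x^3 dx = 48;  ∫_0^2 22*x^2 dx = 176/3;
    ∫_0^2 12*x dx = 24;  ∫_0^2 9 dx = 18.
  Sum: 288/5 + 48 + 176/3 + 24 + 18 = 3094/15.
  ∫_0^2 u'(x)^2 dx = ∫_0^2 (36*x^2 + 24*x + 4) dx. Term by term:
    ∫_0^2 36*x^2 dx = 96;  ∫_0^2 24*x dx = 48;  ∫_0^2 4 dx = 8.
  Sum: 96 + 48 + 8 = 152.
Adding: ||u||_{H^1}^2 = 3094/15 + 152 = 5374/15.


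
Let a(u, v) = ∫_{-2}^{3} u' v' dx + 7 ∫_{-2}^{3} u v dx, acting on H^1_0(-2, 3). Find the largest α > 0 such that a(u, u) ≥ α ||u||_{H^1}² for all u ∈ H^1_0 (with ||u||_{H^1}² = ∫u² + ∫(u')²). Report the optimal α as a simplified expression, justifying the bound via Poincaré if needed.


α = 1

Coercivity of a(·,·) on H^1_0(-2, 3) means a(u, u) ≥ α ||u||_{H^1}² for every u ∈ H^1_0.
The interval has length L = 5, and Poincaré/coercivity depend only on L. Here a(u, u) = ∫(u')² + (7)·∫u².
Here c = 7 ≥ 1, so a(u,u) = ∫(u')² + c∫u² ≥ ∫(u')² + ∫u² = ||u||_{H^1}², i.e. α = 1 works. No larger α is possible: a(u,u) ≥ α||u||_{H^1}² means (1−α)∫(u')² ≥ (α−c)∫u², and for the modes u_n = sin(nπ(x−x₀)/L) (x₀ the left endpoint) one has ∫u_n²/∫(u_n')² = (L/(nπ))² → 0, so a(u_n,u_n)/||u_n||_{H^1}² → 1. Hence the optimal constant is α = 1.
Therefore α = 1.


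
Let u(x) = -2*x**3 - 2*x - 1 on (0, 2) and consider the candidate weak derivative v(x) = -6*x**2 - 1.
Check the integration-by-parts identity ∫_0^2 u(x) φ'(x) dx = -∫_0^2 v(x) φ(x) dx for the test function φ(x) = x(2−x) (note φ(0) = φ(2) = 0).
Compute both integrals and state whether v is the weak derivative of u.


LHS = 184/15, RHS = 164/15. No, v is not the weak derivative of u.

u(x) = -2*x**3 - 2*x - 1, classical derivative u'(x) = -6*x**2 - 2.
φ(x) = x(2−x), so φ'(x) = 2 - 2*x.
Note φ(0) = φ(2) = 0, so the boundary term u·φ vanishes.
LHS = ∫_0^2 u(x) φ'(x) dx = ∫_0^2 (4*x^4 - 4*x^3 + 4*x^2 - 2*x - 2) dx. Term by term:
  ∫_0^2 4*x^4 dx = 128/5;  ∫_0^2 -4*x^3 dx = -16;  ∫_0^2 4*x^2 dx = 32/3;
  ∫_0^2 -2*x dx = -4;  ∫_0^2 -2 dx = -4.
Sum: 128/5 − 16 + 32/3 − 4 − 4 = 184/15.
So LHS = 184/15.
∫_0^2 v(x) φ(x) dx = ∫_0^2 (6*x^4 - 12*x^3 + x^2 - 2*x) dx. Term by term:
  ∫_0^2 6*x^4 dx = 192/5;  ∫_0^2 -12*x^3 dx = -48;  ∫_0^2 x^2 dx = 8/3;
  ∫_0^2 -2*x dx = -4.
Sum: 192/5 − 48 + 8/3 − 4 = -164/15.
So RHS = -∫_0^2 v(x) φ(x) dx = 164/15.
LHS − RHS = 4/3 ≠ 0, so the identity fails.
(For a valid weak derivative the identity must hold for EVERY test function, in particular this one. The failure shows v is NOT the weak derivative of u.)
Correct weak derivative would be u'(x) = -6*x**2 - 2.


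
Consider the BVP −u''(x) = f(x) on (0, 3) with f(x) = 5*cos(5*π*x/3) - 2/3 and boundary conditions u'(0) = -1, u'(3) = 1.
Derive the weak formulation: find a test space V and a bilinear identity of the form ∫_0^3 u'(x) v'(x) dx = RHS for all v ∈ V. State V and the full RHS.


V = H^1(0, 3) (v unrestricted at boundary; u is determined up to an additive constant); weak form: ∫_0^3 u'v' dx = ∫_0^3 (5*cos(5*π*x/3) - 2/3) v dx + v(3) + v(0) for all v ∈ V.

Multiply both sides by a test function v and integrate from 0 to 3:
  ∫_0^3 −u''(x) v(x) dx = ∫_0^3 f(x) v(x) dx.
Integrate the LHS by parts once:
  ∫_0^3 −u'' v dx = −[u'(x) v(x)]_0^3 + ∫_0^3 u'(x) v'(x) dx.
Thus ∫_0^3 u'(x) v'(x) dx = ∫_0^3 f(x) v(x) dx + [u'(x) v(x)]_0^3.
Choose V so that boundary terms are either known or forced to vanish.
u has inhomogeneous Neumann u'(0) = -1, u'(3) = 1. [u' v]_0^3 = (1)·v(3) − (-1)·v(0) = v(3) + v(0). Take V = H^1(0, 3); boundary term becomes part of RHS.
Weak formulation: find u (satisfying any essential BC) such that ∫_0^3 u'(x) v'(x) dx = ∫_0^3 f v dx + v(3) + v(0) for all v ∈ V (Neumann data are natural BCs: they enter the RHS as boundary terms).
Substituting f(x) = 5*cos(5*π*x/3) - 2/3, the right-hand side is ∫_0^3 (5*cos(5*π*x/3) - 2/3) v dx + v(3) + v(0).
Compatibility check (pure Neumann): taking v ≡ 1 ∈ V gives 0 = ∫_0^3 f dx + (1) − (-1), i.e. ∫_0^3 f dx must equal u'(0) − u'(3) = -2. Indeed ∫_0^3 (5*cos(5*π*x/3) - 2/3) dx = -2, so the data are compatible. The solution is then unique only up to an additive constant (fix it e.g. by requiring ∫_0^3 u dx = 0).


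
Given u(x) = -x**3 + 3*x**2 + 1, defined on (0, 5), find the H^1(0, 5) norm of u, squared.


||u||_{H^1}^2 = 36445/14

The H^1 norm (squared) on an interval (0, L) is
  ||u||_{H^1}^2 = ∫_0^L u(x)^2 dx + ∫_0^L u'(x)^2 dx.
Compute u'(x) = -3*x**2 + 6*x.
Then u(x)^2 = x**6 - 6*x**5 + 9*x**4 - 2*x**3 + 6*x**2 + 1 and u'(x)^2 = 9*x**4 - 36*x**3 + 36*x**2.
Integrate each monomial from 0 to 5 using ∫_0^5 c·x^n dx = c·5^(n+1)/(n+1):
  ∫_0^5 u(x)^2 dx = ∫_0^5 (x^6 - 6*x^5 + 9*x^4 - 2*x^3 + 6*x^2 + 1) dx. Term by term:
    ∫_0^5 x^6 dx = 78125/7;  ∫_0^5 -6*x^5 dx = -15625;  ∫_0^5 9*x^4 dx = 5625;
    ∫_0^5 -2*x^3 dx = -625/2;  ∫_0^5 6*x^2 dx = 250;  ∫_0^5 1 dx = 5.
  Sum: 78125/7 − 15625 + 5625 − 625/2 + 250 + 5 = 15445/14.
  ∫_0^5 u'(x)^2 dx = ∫_0^5 (9*x^4 - 36*x^3 + 36*x^2) dx. Term by term:
    ∫_0^5 9*x^4 dx = 5625;  ∫_0^5 -36*x^3 dx = -5625;  ∫_0^5 36*x^2 dx = 1500.
  Sum: 5625 − 5625 + 1500 = 1500.
Adding: ||u||_{H^1}^2 = 15445/14 + 1500 = 36445/14.


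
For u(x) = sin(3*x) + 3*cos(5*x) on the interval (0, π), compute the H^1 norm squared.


||u||_{H^1(0,π)}^2 = 122*π

u'(x) = -15*sin(5*x) + 3*cos(3*x).
Expand u² and (u')² and integrate term by term on (0, π), using: for integers n ≥ 1, ∫_0^π sin²(nx) dx = ∫_0^π cos²(nx) dx = π/2; for n ≠ n', ∫_0^π sin(nx)sin(n'x) dx = ∫_0^π cos(nx)cos(n'x) dx = 0; and by product-to-sum, ∫_0^π sin(nx)cos(n'x) dx = ½∫_0^π [sin((n+n')x) + sin((n−n')x)] dx, which is 0 when n+n' is even and 2n/(n²−n'²) when n+n' is odd (it need not vanish on (0, π)).
  u² squared terms: (3)²·∫cos(5x)² dx = 9·π/2 = 9*π/2;  (1)²·∫sin(3x)² dx = 1·π/2 = π/2.
  u² cross terms: 2·(3)·(1)·∫cos(5x)·sin(3x) dx = 6·(0) = 0.
  So ∫_0^π u² dx = 9*π/2 + π/2 + 0 = 5*π.
  (u')² squared terms: (-15)²·∫sin(5x)² dx = 225·π/2 = 225*π/2;  (3)²·∫cos(3x)² dx = 9·π/2 = 9*π/2.
  (u')² cross terms: 2·(-15)·(3)·∫sin(5x)·cos(3x) dx = -90·(0) = 0.
  So ∫_0^π (u')² dx = 225*π/2 + 9*π/2 + 0 = 117*π.
||u||_{H^1}^2 = (5*π) + (117*π) = 122*π.


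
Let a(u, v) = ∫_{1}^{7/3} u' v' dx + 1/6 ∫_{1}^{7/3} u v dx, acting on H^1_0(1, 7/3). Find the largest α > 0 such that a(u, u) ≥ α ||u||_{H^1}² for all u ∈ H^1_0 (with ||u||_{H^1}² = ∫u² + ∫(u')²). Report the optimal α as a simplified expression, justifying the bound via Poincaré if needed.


α = (8 + 27*π^2)/(3*(16 + 9*π^2))

Coercivity of a(·,·) on H^1_0(1, 7/3) means a(u, u) ≥ α ||u||_{H^1}² for every u ∈ H^1_0.
The interval has length L = 4/3, and Poincaré/coercivity depend only on L. Here a(u, u) = ∫(u')² + (1/6)·∫u².
Here 0 < c = 1/6 < 1. The condition a(u,u) ≥ α||u||_{H^1}² reads (1−α)∫(u')² ≥ (α−c)∫u². Any admissible α is ≤ 1 (rapidly oscillating u have ∫u²/∫(u')² → 0), and α = 1 would force 0 ≥ (1−c)∫u², impossible since c < 1; so 1−α > 0. By the sharp Poincaré inequality on H^1_0 of an interval of length L, ∫(u')² ≥ (π/L)²∫u² with equality for the first sine mode sin(π(x−x₀)/L) (x₀ the left endpoint), so the inequality holds for all u iff (1−α)(π/L)² ≥ α − c, i.e. α ≤ ((π/L)² + c)/((π/L)² + 1) = (1 + c(L/π)²)/(1 + (L/π)²). With (π/L)² = 9*π^2/16 and c = 1/6, the largest admissible constant is α = ((π/L)² + c)/((π/L)² + 1).
Simplifying, α = (8 + 27*π^2)/(3*(16 + 9*π^2)).


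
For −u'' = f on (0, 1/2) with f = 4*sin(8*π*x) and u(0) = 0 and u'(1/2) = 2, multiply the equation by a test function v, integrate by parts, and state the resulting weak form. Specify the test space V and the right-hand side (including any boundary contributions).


V = {v ∈ H^1(0, 1/2) : v(0) = 0} (test functions vanish at x = 0 where u is specified); weak form: ∫_0^1/2 u'v' dx = ∫_0^1/2 (4*sin(8*π*x)) v dx + 2·v(1/2) for all v ∈ V.

Multiply both sides by a test function v and integrate from 0 to 1/2:
  ∫_0^1/2 −u''(x) v(x) dx = ∫_0^1/2 f(x) v(x) dx.
Integrate the LHS by parts once:
  ∫_0^1/2 −u'' v dx = −[u'(x) v(x)]_0^1/2 + ∫_0^1/2 u'(x) v'(x) dx.
Thus ∫_0^1/2 u'(x) v'(x) dx = ∫_0^1/2 f(x) v(x) dx + [u'(x) v(x)]_0^1/2.
Choose V so that boundary terms are either known or forced to vanish.
Mixed BC: u(0) = 0 (Dirichlet) and u'(1/2) = 2 (Neumann). Define V = {v ∈ H^1(0, 1/2) : v(0) = 0}. Then [u' v]_0^1/2 = u'(1/2)·v(1/2) − u'(0)·0 = 2·v(1/2).
Weak formulation: find u (satisfying any essential BC) such that ∫_0^1/2 u'(x) v'(x) dx = ∫_0^1/2 f v dx + 2·v(1/2) for all v ∈ V (Dirichlet at 0 absorbed into V; Neumann datum at x = 1/2 contributes the boundary term).
Substituting f(x) = 4*sin(8*π*x), the right-hand side is ∫_0^1/2 (4*sin(8*π*x)) v dx + 2·v(1/2).


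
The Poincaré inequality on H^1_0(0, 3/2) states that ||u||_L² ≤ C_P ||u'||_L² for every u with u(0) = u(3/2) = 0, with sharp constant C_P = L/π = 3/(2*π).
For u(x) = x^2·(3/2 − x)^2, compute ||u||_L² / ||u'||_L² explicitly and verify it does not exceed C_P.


||u||_L² / ||u'||_L² = sqrt(3)/4 < C_P = 3/(2*π).

u(x) = x^2·(3/2 − x)^2, so u'(x) = x*(2*x - 3)*(4*x - 3)/2.
u(x) = x^2·(3/2 − x)^2 vanishes at x = 0 and x = 3/2, so u ∈ H^1_0(0, 3/2). Differentiate via the product rule and integrate the resulting polynomials term by term.
  ∫_0^3/2 u² dx = ∫_0^3/2 (x^8 - 6*x^7 + 27*x^6/2 - 27*x^5/2 + 81*x^4/16) dx. Term by term:
    ∫_0^3/2 x^8 dx = 2187/512;  ∫_0^3/2 -6*x^7 dx = -19683/1024;  ∫_0^3/2 27*x^6/2 dx = 59049/1792;
    ∫_0^3/2 -27*x^5/2 dx = -6561/256;  ∫_0^3/2 81*x^4/16 dx = 19683/2560.
  Sum: 2187/512 − 19683/1024 + 59049/1792 − 6561/256 + 19683/2560 = 2187/35840.
  ∫_0^3/2 (u')² dx = ∫_0^3/2 (16*x^6 - 72*x^5 + 117*x^4 - 81*x^3 + 81*x^2/4) dx. Term by term:
    ∫_0^3/2 16*x^6 dx = 2187/56;  ∫_0^3/2 -72*x^5 dx = -2187/16;  ∫_0^3/2 117*x^4 dx = 28431/160;
    ∫_0^3/2 -81*x^3 dx = -6561/64;  ∫_0^3/2 81*x^2/4 dx = 729/32.
  Sum: 2187/56 − 2187/16 + 28431/160 − 6561/64 + 729/32 = 729/2240.
∫_0^3/2 u² dx = 2187/35840, so ||u||_L² = 27*sqrt(105)/1120.
∫_0^3/2 (u')² dx = 729/2240, so ||u'||_L² = 27*sqrt(35)/280.
Ratio ||u||_L² / ||u'||_L² = sqrt(3)/4.
Sharp Poincaré constant on H^1_0(0, 3/2) is C_P = L/π = 3/(2*π), achieved by sin(2*π/3·x).
A polynomial bump cannot attain the sharp Poincaré constant (only the first sine eigenfunction does), so the ratio is strictly less than C_P, consistent with ||u||_L² ≤ C_P ||u'||_L².


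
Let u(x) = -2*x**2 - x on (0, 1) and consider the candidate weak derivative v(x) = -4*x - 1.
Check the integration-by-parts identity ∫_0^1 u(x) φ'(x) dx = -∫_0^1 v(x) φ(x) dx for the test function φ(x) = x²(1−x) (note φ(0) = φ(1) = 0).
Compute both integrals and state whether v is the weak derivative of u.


LHS = 17/60, RHS = 17/60. Yes, v = u' weakly.

u(x) = -2*x**2 - x, classical derivative u'(x) = -4*x - 1.
φ(x) = x²(1−x), so φ'(x) = x*(2 - 3*x).
Note φ(0) = φ(1) = 0, so the boundary term u·φ vanishes.
LHS = ∫_0^1 u(x) φ'(x) dx = ∫_0^1 (6*x^4 - x^3 - 2*x^2) dx. Term by term:
  ∫_0^1 6*x^4 dx = 6/5;  ∫_0^1 -x^3 dx = -1/4;  ∫_0^1 -2*x^2 dx = -2/3.
Sum: 6/5 − 1/4 − 2/3 = 17/60.
So LHS = 17/60.
∫_0^1 v(x) φ(x) dx = ∫_0^1 (4*x^4 - 3*x^3 - x^2) dx. Term by term:
  ∫_0^1 4*x^4 dx = 4/5;  ∫_0^1 -3*x^3 dx = -3/4;  ∫_0^1 -x^2 dx = -1/3.
Sum: 4/5 − 3/4 − 1/3 = -17/60.
So RHS = -∫_0^1 v(x) φ(x) dx = 17/60.
LHS = RHS, so the identity holds for this test φ.
Moreover u is smooth here and v(x) = u'(x) = -4*x - 1 pointwise, so the identity holds for every test function. Hence v is the weak derivative of u.


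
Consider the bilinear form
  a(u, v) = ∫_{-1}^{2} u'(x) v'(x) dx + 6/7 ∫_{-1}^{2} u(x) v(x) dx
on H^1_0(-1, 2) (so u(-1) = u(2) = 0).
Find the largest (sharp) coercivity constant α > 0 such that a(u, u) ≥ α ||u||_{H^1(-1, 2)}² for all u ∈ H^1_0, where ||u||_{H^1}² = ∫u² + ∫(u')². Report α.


α = (54/7 + π^2)/(9 + π^2)

Coercivity of a(·,·) on H^1_0(-1, 2) means a(u, u) ≥ α ||u||_{H^1}² for every u ∈ H^1_0.
The interval has length L = 3, and Poincaré/coercivity depend only on L. Here a(u, u) = ∫(u')² + (6/7)·∫u².
Here 0 < c = 6/7 < 1. The condition a(u,u) ≥ α||u||_{H^1}² reads (1−α)∫(u')² ≥ (α−c)∫u². Any admissible α is ≤ 1 (rapidly oscillating u have ∫u²/∫(u')² → 0), and α = 1 would force 0 ≥ (1−c)∫u², impossible since c < 1; so 1−α > 0. By the sharp Poincaré inequality on H^1_0 of an interval of length L, ∫(u')² ≥ (π/L)²∫u² with equality for the first sine mode sin(π(x−x₀)/L) (x₀ the left endpoint), so the inequality holds for all u iff (1−α)(π/L)² ≥ α − c, i.e. α ≤ ((π/L)² + c)/((π/L)² + 1) = (1 + c(L/π)²)/(1 + (L/π)²). With (π/L)² = π^2/9 and c = 6/7, the largest admissible constant is α = ((π/L)² + c)/((π/L)² + 1).
Simplifying, α = (54/7 + π^2)/(9 + π^2).


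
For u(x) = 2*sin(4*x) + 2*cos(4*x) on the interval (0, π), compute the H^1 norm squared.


||u||_{H^1(0,π)}^2 = 68*π

u'(x) = -8*sin(4*x) + 8*cos(4*x).
Expand u² and (u')² and integrate term by term on (0, π), using: for integers n ≥ 1, ∫_0^π sin²(nx) dx = ∫_0^π cos²(nx) dx = π/2; for n ≠ n', ∫_0^π sin(nx)sin(n'x) dx = ∫_0^π cos(nx)cos(n'x) dx = 0; and by product-to-sum, ∫_0^π sin(nx)cos(n'x) dx = ½∫_0^π [sin((n+n')x) + sin((n−n')x)] dx, which is 0 when n+n' is even and 2n/(n²−n'²) when n+n' is odd (it need not vanish on (0, π)).
  u² squared terms: (2)²·∫cos(4x)² dx = 4·π/2 = 2*π;  (2)²·∫sin(4x)² dx = 4·π/2 = 2*π.
  u² cross terms: 2·(2)·(2)·∫cos(4x)·sin(4x) dx = 8·(0) = 0.
  So ∫_0^π u² dx = 2*π + 2*π + 0 = 4*π.
  (u')² squared terms: (-8)²·∫sin(4x)² dx = 64·π/2 = 32*π;  (8)²·∫cos(4x)² dx = 64·π/2 = 32*π.
  (u')² cross terms: 2·(-8)·(8)·∫sin(4x)·cos(4x) dx = -128·(0) = 0.
  So ∫_0^π (u')² dx = 32*π + 32*π + 0 = 64*π.
||u||_{H^1}^2 = (4*π) + (64*π) = 68*π.


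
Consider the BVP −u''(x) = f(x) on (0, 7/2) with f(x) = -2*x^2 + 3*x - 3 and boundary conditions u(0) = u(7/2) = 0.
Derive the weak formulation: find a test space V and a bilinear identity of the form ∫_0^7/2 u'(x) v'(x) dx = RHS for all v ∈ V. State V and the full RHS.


V = H^1_0(0, 7/2) (so v(0) = v(7/2) = 0); weak form: ∫_0^7/2 u'v' dx = ∫_0^7/2 (-2*x^2 + 3*x - 3) v dx for all v ∈ V.

Multiply both sides by a test function v and integrate from 0 to 7/2:
  ∫_0^7/2 −u''(x) v(x) dx = ∫_0^7/2 f(x) v(x) dx.
Integrate the LHS by parts once:
  ∫_0^7/2 −u'' v dx = −[u'(x) v(x)]_0^7/2 + ∫_0^7/2 u'(x) v'(x) dx.
Thus ∫_0^7/2 u'(x) v'(x) dx = ∫_0^7/2 f(x) v(x) dx + [u'(x) v(x)]_0^7/2.
Choose V so that boundary terms are either known or forced to vanish.
u is Dirichlet: u(0) = u(7/2) = 0. Let V = H^1_0(0, 7/2); then v(0) = v(7/2) = 0, and [u' v]_0^7/2 = 0.
Weak formulation: find u (satisfying any essential BC) such that ∫_0^7/2 u'(x) v'(x) dx = ∫_0^7/2 f v dx for all v ∈ V.
Substituting f(x) = -2*x^2 + 3*x - 3, the right-hand side is ∫_0^7/2 (-2*x^2 + 3*x - 3) v dx.
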